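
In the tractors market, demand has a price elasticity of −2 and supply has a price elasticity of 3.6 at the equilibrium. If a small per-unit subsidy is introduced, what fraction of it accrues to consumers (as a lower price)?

Consumer share = 9/14

For a small subsidy around the equilibrium, the benefit split depends on the relative slopes, which at a point are proportional to the elasticities.
Buyer share = εs/(εs + |εd|) = 3.6/(3.6 + 2) = 9/14; seller share = |εd|/(εs + |εd|) = 5/14.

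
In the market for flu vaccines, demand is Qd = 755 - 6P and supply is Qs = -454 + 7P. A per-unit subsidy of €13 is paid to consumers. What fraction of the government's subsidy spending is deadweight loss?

DWL / government spending = 21/239

Pre-subsidy: 755 - 6P = -454 + 7P gives P* = 93, Q* = 197.
With the rebate, buyers effectively pay Pb = Ps − 13, where Ps is the price sellers receive.
Demand in terms of Ps becomes Qd = 755 − 6(Ps − 13) = 833 - 6Ps. Setting this equal to supply: 833 - 6Ps = -454 + 7Ps, so Ps = 99.
Buyers pay Pb = 99 − 13 = 86; Q' = -454 + 7·99 = 239.
ΔCS = ½(197 + 239)(93 − 86) = 1526; ΔPS = ½(197 + 239)(99 − 93) = 1308.
Government spending = 13 × 239 = 3107.
DWL = ½ × 13 × (239 − 197) = 273; fraction = 273 / 3107 = 21/239.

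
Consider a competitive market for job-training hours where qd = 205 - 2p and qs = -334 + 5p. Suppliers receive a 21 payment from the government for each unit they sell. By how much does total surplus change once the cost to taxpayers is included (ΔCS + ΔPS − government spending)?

Pre-subsidy: 205 - 2p = -334 + 5p gives p* = 77, q* = 51.
With the subsidy, sellers receive ps = pb + 21 for each unit, where pb is the price buyers pay.
Supply in terms of pb becomes qs = -334 + 5(pb + 21) = -229 + 5pb. Setting this equal to demand: 205 - 2pb = -229 + 5pb, so pb = 62.
Sellers receive ps = 62 + 21 = 83; q' = 205 − 2·62 = 81.
ΔCS = ½(51 + 81)(77 − 62) = 990; ΔPS = ½(51 + 81)(83 − 77) = 396.
Government spending = 21 × 81 = 1701.
Net change = 990 + 396 − 1701 = -315. The loss equals the DWL triangle ½·21·30.

Net change in total surplus = -315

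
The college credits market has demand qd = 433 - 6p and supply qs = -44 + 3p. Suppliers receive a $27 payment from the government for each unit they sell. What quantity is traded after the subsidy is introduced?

q' = 169

Pre-subsidy: 433 - 6p = -44 + 3p gives p* = 53, q* = 115.
With the subsidy, sellers receive ps = pb + 27 for each unit, where pb is the price buyers pay.
Supply in terms of pb becomes qs = -44 + 3(pb + 27) = 37 + 3pb. Setting this equal to demand: 433 - 6pb = 37 + 3pb, so pb = 44.
Sellers receive ps = 44 + 27 = 71; q' = 433 − 6·44 = 169.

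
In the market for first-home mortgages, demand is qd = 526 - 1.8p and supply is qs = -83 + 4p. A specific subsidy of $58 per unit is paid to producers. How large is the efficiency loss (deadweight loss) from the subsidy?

Pre-subsidy: 526 - 1.8p = -83 + 4p gives p* = 105, q* = 337.
With the subsidy, sellers receive ps = pb + 58 for each unit, where pb is the price buyers pay.
Supply in terms of pb becomes qs = -83 + 4(pb + 58) = 149 + 4pb. Setting this equal to demand: 526 - 1.8pb = 149 + 4pb, so pb = 65.
Sellers receive ps = 65 + 58 = 123; q' = 526 − 1.8·65 = 409.
The subsidy expands output by 409 − 337 = 72 past the efficient level; on those units the gap between marginal cost and willingness to pay runs from 0 up to 58.
DWL = ½ × 58 × 72 = 2088.

Deadweight loss = $2088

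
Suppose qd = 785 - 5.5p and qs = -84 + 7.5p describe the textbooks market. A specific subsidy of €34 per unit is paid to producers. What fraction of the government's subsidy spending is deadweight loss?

DWL / government spending = 935/9104

Pre-subsidy: 785 - 5.5p = -84 + 7.5p gives p* = 869/13, q* = 10851/26.
With the subsidy, sellers receive ps = pb + 34 for each unit, where pb is the price buyers pay.
Supply in terms of pb becomes qs = -84 + 7.5(pb + 34) = 171 + 7.5pb. Setting this equal to demand: 785 - 5.5pb = 171 + 7.5pb, so pb = 614/13.
Sellers receive ps = 614/13 + 34 = 1056/13; q' = 785 − 5.5·(614/13) = 6828/13.
ΔCS = ½(10851/26 + 6828/13)(869/13 − 614/13) = 6249285/676; ΔPS = ½(10851/26 + 6828/13)(1056/13 − 869/13) = 4582809/676.
Government spending = 34 × 6828/13 = 232152/13.
DWL = ½ × 34 × (6828/13 − 10851/26) = 47685/26; fraction = (47685/26) / (232152/13) = 935/9104.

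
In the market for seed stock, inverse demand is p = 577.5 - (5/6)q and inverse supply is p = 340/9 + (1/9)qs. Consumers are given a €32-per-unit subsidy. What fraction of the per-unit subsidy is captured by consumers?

Consumer share = 15/17

Pre-subsidy: 577.5 - (5/6)q = 340/9 + (1/9)q gives q* = 9715/17 and p* = 5165/51.
With the rebate, buyers effectively pay pb = ps − 32, where ps is the price sellers receive.
On the curves, pb = 577.5 - (5/6)q and ps = 340/9 + (1/9)q; the wedge ps − pb = 32 gives 340/9 + (1/9)q − (577.5 - (5/6)q) = 32, so q' = 10291/17.
Then pb = 577.5 − (5/6)·(10291/17) = 3725/51 and ps = 340/9 + (1/9)·(10291/17) = 5357/51.
Buyers' price falls by p* − pb = 5165/51 − 3725/51 = 480/17; sellers' price rises by ps − p* = 5357/51 − 5165/51 = 64/17.
So consumers capture (480/17)/32 = 15/17 of each unit of subsidy.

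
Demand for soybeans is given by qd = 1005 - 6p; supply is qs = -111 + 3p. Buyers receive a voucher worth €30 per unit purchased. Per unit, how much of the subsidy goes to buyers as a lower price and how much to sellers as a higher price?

Buyers gain €10 per unit; sellers gain €20 per unit

Pre-subsidy: 1005 - 6p = -111 + 3p gives p* = 124, q* = 261.
With the rebate, buyers effectively pay pb = ps − 30, where ps is the price sellers receive.
Demand in terms of ps becomes qd = 1005 − 6(ps − 30) = 1185 - 6ps. Setting this equal to supply: 1185 - 6ps = -111 + 3ps, so ps = 144.
Buyers pay pb = 144 − 30 = 114; q' = -111 + 3·144 = 321.
Buyers' price falls by p* − pb = 124 − 114 = 10; sellers' price rises by ps − p* = 144 − 124 = 20.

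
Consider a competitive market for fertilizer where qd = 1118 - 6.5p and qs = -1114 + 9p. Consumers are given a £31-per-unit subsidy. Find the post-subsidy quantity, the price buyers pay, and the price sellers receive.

q' = 299; buyers pay £126; sellers receive £157

Pre-subsidy: 1118 - 6.5p = -1114 + 9p gives p* = 144, q* = 182.
With the rebate, buyers effectively pay pb = ps − 31, where ps is the price sellers receive.
Demand in terms of ps becomes qd = 1118 − 6.5(ps − 31) = 1319.5 - 6.5ps. Setting this equal to supply: 1319.5 - 6.5ps = -1114 + 9ps, so ps = 157.
Buyers pay pb = 157 − 31 = 126; q' = -1114 + 9·157 = 299.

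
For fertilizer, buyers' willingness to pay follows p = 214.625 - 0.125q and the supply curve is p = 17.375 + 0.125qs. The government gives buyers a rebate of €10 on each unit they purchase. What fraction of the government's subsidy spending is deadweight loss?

Pre-subsidy: 214.625 - 0.125q = 17.375 + 0.125q gives q* = 789 and p* = 116.
With the rebate, buyers effectively pay pb = ps − 10, where ps is the price sellers receive.
On the curves, pb = 214.625 - 0.125q and ps = 17.375 + 0.125q; the wedge ps − pb = 10 gives 17.375 + 0.125q − (214.625 - 0.125q) = 10, so q' = 829.
Then pb = 214.625 − 0.125·829 = 111 and ps = 17.375 + 0.125·829 = 121.
ΔCS = ½(789 + 829)(116 − 111) = 4045; ΔPS = ½(789 + 829)(121 − 116) = 4045.
Government spending = 10 × 829 = 8290.
DWL = ½ × 10 × (829 − 789) = 200; fraction = 200 / 8290 = 20/829.

DWL / government spending = 20/829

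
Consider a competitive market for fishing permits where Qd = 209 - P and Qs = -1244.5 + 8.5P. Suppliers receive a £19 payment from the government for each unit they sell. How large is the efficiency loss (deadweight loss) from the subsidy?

Deadweight loss = £161.5

Pre-subsidy: 209 - P = -1244.5 + 8.5P gives P* = 153, Q* = 56.
With the subsidy, sellers receive Ps = Pb + 19 for each unit, where Pb is the price buyers pay.
Supply in terms of Pb becomes Qs = -1244.5 + 8.5(Pb + 19) = -1083 + 8.5Pb. Setting this equal to demand: 209 - Pb = -1083 + 8.5Pb, so Pb = 136.
Sellers receive Ps = 136 + 19 = 155; Q' = 209 − 1·136 = 73.
The subsidy expands output by 73 − 56 = 17 past the efficient level; on those units the gap between marginal cost and willingness to pay runs from 0 up to 19.
DWL = ½ × 19 × 17 = 161.5.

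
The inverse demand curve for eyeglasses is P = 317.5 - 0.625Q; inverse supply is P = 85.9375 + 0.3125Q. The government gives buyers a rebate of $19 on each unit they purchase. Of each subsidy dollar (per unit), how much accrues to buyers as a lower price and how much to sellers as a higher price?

Pre-subsidy: 317.5 - 0.625Q = 85.9375 + 0.3125Q gives Q* = 247 and P* = 163.125.
With the rebate, buyers effectively pay Pb = Ps − 19, where Ps is the price sellers receive.
On the curves, Pb = 317.5 - 0.625Q and Ps = 85.9375 + 0.3125Q; the wedge Ps − Pb = 19 gives 85.9375 + 0.3125Q − (317.5 - 0.625Q) = 19, so Q' = 4009/15.
Then Pb = 317.5 − 0.625·(4009/15) = 3611/24 and Ps = 85.9375 + 0.3125·(4009/15) = 4067/24.
Buyers' price falls by P* − Pb = 163.125 − 3611/24 = 38/3; sellers' price rises by Ps − P* = 4067/24 − 163.125 = 19/3.

Buyers gain 38/3 per unit; sellers gain 19/3 per unit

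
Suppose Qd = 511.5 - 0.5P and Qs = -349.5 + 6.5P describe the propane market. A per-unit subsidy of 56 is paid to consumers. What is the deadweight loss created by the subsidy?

Pre-subsidy: 511.5 - 0.5P = -349.5 + 6.5P gives P* = 123, Q* = 450.
With the rebate, buyers effectively pay Pb = Ps − 56, where Ps is the price sellers receive.
Demand in terms of Ps becomes Qd = 511.5 − 0.5(Ps − 56) = 539.5 - 0.5Ps. Setting this equal to supply: 539.5 - 0.5Ps = -349.5 + 6.5Ps, so Ps = 127.
Buyers pay Pb = 127 − 56 = 71; Q' = -349.5 + 6.5·127 = 476.
The subsidy expands output by 476 − 450 = 26 past the efficient level; on those units the gap between marginal cost and willingness to pay runs from 0 up to 56.
DWL = ½ × 56 × 26 = 728.

Deadweight loss = 728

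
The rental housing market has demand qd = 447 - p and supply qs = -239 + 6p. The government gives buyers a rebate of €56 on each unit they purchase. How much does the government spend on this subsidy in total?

Government cost = €22232

Pre-subsidy: 447 - p = -239 + 6p gives p* = 98, q* = 349.
With the rebate, buyers effectively pay pb = ps − 56, where ps is the price sellers receive.
Demand in terms of ps becomes qd = 447 − 1(ps − 56) = 503 - ps. Setting this equal to supply: 503 - ps = -239 + 6ps, so ps = 106.
Buyers pay pb = 106 − 56 = 50; q' = -239 + 6·106 = 397.
Government outlay = subsidy × quantity = 56 × 397 = 22232.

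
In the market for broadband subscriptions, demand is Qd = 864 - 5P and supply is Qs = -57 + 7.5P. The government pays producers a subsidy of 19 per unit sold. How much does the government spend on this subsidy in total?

Pre-subsidy: 864 - 5P = -57 + 7.5P gives P* = 73.68, Q* = 495.6.
With the subsidy, sellers receive Ps = Pb + 19 for each unit, where Pb is the price buyers pay.
Supply in terms of Pb becomes Qs = -57 + 7.5(Pb + 19) = 85.5 + 7.5Pb. Setting this equal to demand: 864 - 5Pb = 85.5 + 7.5Pb, so Pb = 62.28.
Sellers receive Ps = 62.28 + 19 = 81.28; Q' = 864 − 5·62.28 = 552.6.
Government outlay = subsidy × quantity = 19 × 552.6 = 10499.4.

Government cost = 10499.4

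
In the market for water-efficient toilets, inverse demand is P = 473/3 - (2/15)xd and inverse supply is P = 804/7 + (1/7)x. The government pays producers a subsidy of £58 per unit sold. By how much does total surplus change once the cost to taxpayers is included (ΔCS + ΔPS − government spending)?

Pre-subsidy: 473/3 - (2/15)x = 804/7 + (1/7)x gives x* = 155 and P* = 137.
With the subsidy, sellers receive Ps = Pb + 58 for each unit, where Pb is the price buyers pay.
On the curves, Pb = 473/3 - (2/15)x and Ps = 804/7 + (1/7)x; the wedge Ps − Pb = 58 gives 804/7 + (1/7)x − (473/3 - (2/15)x) = 58, so x' = 365.
Then Pb = 473/3 − (2/15)·365 = 109 and Ps = 804/7 + (1/7)·365 = 167.
ΔCS = ½(155 + 365)(137 − 109) = 7280; ΔPS = ½(155 + 365)(167 − 137) = 7800.
Government spending = 58 × 365 = 21170.
Net change = 7280 + 7800 − 21170 = -6090. The loss equals the DWL triangle ½·58·210.

Net change in total surplus = -£6090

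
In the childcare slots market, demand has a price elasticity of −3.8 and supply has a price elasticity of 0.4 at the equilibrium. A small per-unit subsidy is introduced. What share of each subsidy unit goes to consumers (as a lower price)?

Consumer share = 2/21

For a small subsidy around the equilibrium, the benefit split depends on the relative slopes, which at a point are proportional to the elasticities.
Buyer share = εs/(εs + |εd|) = 0.4/(0.4 + 3.8) = 2/21; seller share = |εd|/(εs + |εd|) = 19/21.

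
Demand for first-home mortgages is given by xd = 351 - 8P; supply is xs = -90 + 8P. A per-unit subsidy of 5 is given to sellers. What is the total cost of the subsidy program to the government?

Government cost = 752.5

Pre-subsidy: 351 - 8P = -90 + 8P gives P* = 27.5625, x* = 130.5.
With the subsidy, sellers receive Ps = Pb + 5 for each unit, where Pb is the price buyers pay.
Supply in terms of Pb becomes xs = -90 + 8(Pb + 5) = -50 + 8Pb. Setting this equal to demand: 351 - 8Pb = -50 + 8Pb, so Pb = 25.0625.
Sellers receive Ps = 25.0625 + 5 = 30.0625; x' = 351 − 8·25.0625 = 150.5.
Government outlay = subsidy × quantity = 5 × 150.5 = 752.5.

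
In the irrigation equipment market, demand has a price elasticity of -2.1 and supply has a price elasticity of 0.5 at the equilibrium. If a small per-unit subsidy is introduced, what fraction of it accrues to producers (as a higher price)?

Producer share = 21/26

For a small subsidy around the equilibrium, the benefit split depends on the relative slopes, which at a point are proportional to the elasticities.
Buyer share = εs/(εs + |εd|) = 0.5/(0.5 + 2.1) = 5/26; seller share = |εd|/(εs + |εd|) = 21/26.
So producers capture 21/26 of the subsidy.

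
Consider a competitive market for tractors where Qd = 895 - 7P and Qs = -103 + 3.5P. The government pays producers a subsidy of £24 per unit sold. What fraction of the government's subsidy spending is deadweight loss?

DWL / government spending = 84/857

Pre-subsidy: 895 - 7P = -103 + 3.5P gives P* = 1996/21, Q* = 689/3.
With the subsidy, sellers receive Ps = Pb + 24 for each unit, where Pb is the price buyers pay.
Supply in terms of Pb becomes Qs = -103 + 3.5(Pb + 24) = -19 + 3.5Pb. Setting this equal to demand: 895 - 7Pb = -19 + 3.5Pb, so Pb = 1828/21.
Sellers receive Ps = 1828/21 + 24 = 2332/21; Q' = 895 − 7·(1828/21) = 857/3.
ΔCS = ½(689/3 + 857/3)(1996/21 − 1828/21) = 6184/3; ΔPS = ½(689/3 + 857/3)(2332/21 − 1996/21) = 12368/3.
Government spending = 24 × 857/3 = 6856.
DWL = ½ × 24 × (857/3 − 689/3) = 672; fraction = 672 / 6856 = 84/857.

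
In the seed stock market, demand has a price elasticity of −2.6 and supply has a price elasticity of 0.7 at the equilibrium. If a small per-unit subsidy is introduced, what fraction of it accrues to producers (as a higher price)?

For a small subsidy around the equilibrium, the benefit split depends on the relative slopes, which at a point are proportional to the elasticities.
Buyer share = εs/(εs + |εd|) = 0.7/(0.7 + 2.6) = 7/33; seller share = |εd|/(εs + |εd|) = 26/33.
So producers capture 26/33 of the subsidy.

Producer share = 26/33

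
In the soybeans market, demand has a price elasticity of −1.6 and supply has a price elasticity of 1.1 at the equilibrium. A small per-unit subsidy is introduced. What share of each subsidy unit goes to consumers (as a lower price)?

Consumer share = 11/27

For a small subsidy around the equilibrium, the benefit split depends on the relative slopes, which at a point are proportional to the elasticities.
Buyer share = εs/(εs + |εd|) = 1.1/(1.1 + 1.6) = 11/27; seller share = |εd|/(εs + |εd|) = 16/27.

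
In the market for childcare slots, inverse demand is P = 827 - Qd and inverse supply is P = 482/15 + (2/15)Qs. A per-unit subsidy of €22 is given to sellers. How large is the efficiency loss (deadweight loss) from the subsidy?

Pre-subsidy: 827 - Q = 482/15 + (2/15)Q gives Q* = 11923/17 and P* = 2136/17.
With the subsidy, sellers receive Ps = Pb + 22 for each unit, where Pb is the price buyers pay.
On the curves, Pb = 827 - Q and Ps = 482/15 + (2/15)Q; the wedge Ps − Pb = 22 gives 482/15 + (2/15)Q − (827 - Q) = 22, so Q' = 12253/17.
Then Pb = 827 − 1·(12253/17) = 1806/17 and Ps = 482/15 + (2/15)·(12253/17) = 2180/17.
The subsidy expands output by 12253/17 − 11923/17 = 330/17 past the efficient level; on those units the gap between marginal cost and willingness to pay runs from 0 up to 22.
DWL = ½ × 22 × 330/17 = 3630/17.

Deadweight loss = 3630/17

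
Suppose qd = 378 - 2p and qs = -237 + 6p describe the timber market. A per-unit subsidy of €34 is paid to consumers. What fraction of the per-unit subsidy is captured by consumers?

Consumer share = 0.75

Pre-subsidy: 378 - 2p = -237 + 6p gives p* = 76.875, q* = 224.25.
With the rebate, buyers effectively pay pb = ps − 34, where ps is the price sellers receive.
Demand in terms of ps becomes qd = 378 − 2(ps − 34) = 446 - 2ps. Setting this equal to supply: 446 - 2ps = -237 + 6ps, so ps = 85.375.
Buyers pay pb = 85.375 − 34 = 51.375; q' = -237 + 6·85.375 = 275.25.
Buyers' price falls by p* − pb = 76.875 − 51.375 = 25.5; sellers' price rises by ps − p* = 85.375 − 76.875 = 8.5.
So consumers capture 25.5/34 = 0.75 of each unit of subsidy.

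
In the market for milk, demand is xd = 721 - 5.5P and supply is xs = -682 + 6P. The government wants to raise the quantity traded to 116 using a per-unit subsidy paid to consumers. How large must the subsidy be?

At x = 116, invert demand for the buyer price: Pb = (721 − 116)/5.5 = 110; invert supply for the seller price: Ps = (116 − (-682))/6 = 133.
The subsidy must fill the gap: s = Ps − Pb = 133 − 110 = 23.

Required subsidy s = 23 per unit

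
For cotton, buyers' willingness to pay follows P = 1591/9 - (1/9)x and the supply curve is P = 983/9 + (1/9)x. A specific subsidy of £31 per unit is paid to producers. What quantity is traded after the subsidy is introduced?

x' = 443.5

Pre-subsidy: 1591/9 - (1/9)x = 983/9 + (1/9)x gives x* = 304 and P* = 143.
With the subsidy, sellers receive Ps = Pb + 31 for each unit, where Pb is the price buyers pay.
On the curves, Pb = 1591/9 - (1/9)x and Ps = 983/9 + (1/9)x; the wedge Ps − Pb = 31 gives 983/9 + (1/9)x − (1591/9 - (1/9)x) = 31, so x' = 443.5.
Then Pb = 1591/9 − (1/9)·443.5 = 127.5 and Ps = 983/9 + (1/9)·443.5 = 158.5.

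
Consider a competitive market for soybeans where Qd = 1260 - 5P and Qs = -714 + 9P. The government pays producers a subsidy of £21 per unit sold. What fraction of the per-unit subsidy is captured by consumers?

Pre-subsidy: 1260 - 5P = -714 + 9P gives P* = 141, Q* = 555.
With the subsidy, sellers receive Ps = Pb + 21 for each unit, where Pb is the price buyers pay.
Supply in terms of Pb becomes Qs = -714 + 9(Pb + 21) = -525 + 9Pb. Setting this equal to demand: 1260 - 5Pb = -525 + 9Pb, so Pb = 127.5.
Sellers receive Ps = 127.5 + 21 = 148.5; Q' = 1260 − 5·127.5 = 622.5.
Buyers' price falls by P* − Pb = 141 − 127.5 = 13.5; sellers' price rises by Ps − P* = 148.5 − 141 = 7.5.
So consumers capture 13.5/21 = 9/14 of each unit of subsidy.

Consumer share = 9/14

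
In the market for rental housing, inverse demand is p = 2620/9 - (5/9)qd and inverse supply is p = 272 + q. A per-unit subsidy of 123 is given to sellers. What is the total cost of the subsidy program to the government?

Pre-subsidy: 2620/9 - (5/9)q = 272 + q gives q* = 86/7 and p* = 1990/7.
With the subsidy, sellers receive ps = pb + 123 for each unit, where pb is the price buyers pay.
On the curves, pb = 2620/9 - (5/9)q and ps = 272 + q; the wedge ps − pb = 123 gives 272 + q − (2620/9 - (5/9)q) = 123, so q' = 1279/14.
Then pb = 2620/9 − (5/9)·(1279/14) = 3365/14 and ps = 272 + 1·(1279/14) = 5087/14.
Government outlay = subsidy × quantity = 123 × 1279/14 = 157317/14.

Government cost = 157317/14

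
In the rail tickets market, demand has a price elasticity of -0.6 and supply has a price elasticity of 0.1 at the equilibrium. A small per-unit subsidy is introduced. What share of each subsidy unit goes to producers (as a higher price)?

Producer share = 6/7

For a small subsidy around the equilibrium, the benefit split depends on the relative slopes, which at a point are proportional to the elasticities.
Buyer share = εs/(εs + |εd|) = 0.1/(0.1 + 0.6) = 1/7; seller share = |εd|/(εs + |εd|) = 6/7.
So producers capture 6/7 of the subsidy.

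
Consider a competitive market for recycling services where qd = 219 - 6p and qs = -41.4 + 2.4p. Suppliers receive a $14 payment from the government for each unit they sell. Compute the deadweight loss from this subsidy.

Deadweight loss = $168

Pre-subsidy: 219 - 6p = -41.4 + 2.4p gives p* = 31, q* = 33.
With the subsidy, sellers receive ps = pb + 14 for each unit, where pb is the price buyers pay.
Supply in terms of pb becomes qs = -41.4 + 2.4(pb + 14) = -7.8 + 2.4pb. Setting this equal to demand: 219 - 6pb = -7.8 + 2.4pb, so pb = 27.
Sellers receive ps = 27 + 14 = 41; q' = 219 − 6·27 = 57.
The subsidy expands output by 57 − 33 = 24 past the efficient level; on those units the gap between marginal cost and willingness to pay runs from 0 up to 14.
DWL = ½ × 14 × 24 = 168.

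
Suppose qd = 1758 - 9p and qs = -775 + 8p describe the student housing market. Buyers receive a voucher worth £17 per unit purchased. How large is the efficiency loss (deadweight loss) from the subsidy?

Pre-subsidy: 1758 - 9p = -775 + 8p gives p* = 149, q* = 417.
With the rebate, buyers effectively pay pb = ps − 17, where ps is the price sellers receive.
Demand in terms of ps becomes qd = 1758 − 9(ps − 17) = 1911 - 9ps. Setting this equal to supply: 1911 - 9ps = -775 + 8ps, so ps = 158.
Buyers pay pb = 158 − 17 = 141; q' = -775 + 8·158 = 489.
The subsidy expands output by 489 − 417 = 72 past the efficient level; on those units the gap between marginal cost and willingness to pay runs from 0 up to 17.
DWL = ½ × 17 × 72 = 612.

Deadweight loss = £612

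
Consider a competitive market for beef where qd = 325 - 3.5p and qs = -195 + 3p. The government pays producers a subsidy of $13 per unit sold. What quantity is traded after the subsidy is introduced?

Pre-subsidy: 325 - 3.5p = -195 + 3p gives p* = 80, q* = 45.
With the subsidy, sellers receive ps = pb + 13 for each unit, where pb is the price buyers pay.
Supply in terms of pb becomes qs = -195 + 3(pb + 13) = -156 + 3pb. Setting this equal to demand: 325 - 3.5pb = -156 + 3pb, so pb = 74.
Sellers receive ps = 74 + 13 = 87; q' = 325 − 3.5·74 = 66.

q' = 66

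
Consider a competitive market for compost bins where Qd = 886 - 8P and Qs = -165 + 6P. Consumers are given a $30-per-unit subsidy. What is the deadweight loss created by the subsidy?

Deadweight loss = 10800/7

Pre-subsidy: 886 - 8P = -165 + 6P gives P* = 1051/14, Q* = 1998/7.
With the rebate, buyers effectively pay Pb = Ps − 30, where Ps is the price sellers receive.
Demand in terms of Ps becomes Qd = 886 − 8(Ps − 30) = 1126 - 8Ps. Setting this equal to supply: 1126 - 8Ps = -165 + 6Ps, so Ps = 1291/14.
Buyers pay Pb = 1291/14 − 30 = 871/14; Q' = -165 + 6·(1291/14) = 2718/7.
The subsidy expands output by 2718/7 − 1998/7 = 720/7 past the efficient level; on those units the gap between marginal cost and willingness to pay runs from 0 up to 30.
DWL = ½ × 30 × 720/7 = 10800/7.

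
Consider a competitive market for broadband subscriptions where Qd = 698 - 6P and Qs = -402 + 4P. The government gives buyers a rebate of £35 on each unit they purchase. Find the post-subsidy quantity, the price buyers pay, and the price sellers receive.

Pre-subsidy: 698 - 6P = -402 + 4P gives P* = 110, Q* = 38.
With the rebate, buyers effectively pay Pb = Ps − 35, where Ps is the price sellers receive.
Demand in terms of Ps becomes Qd = 698 − 6(Ps − 35) = 908 - 6Ps. Setting this equal to supply: 908 - 6Ps = -402 + 4Ps, so Ps = 131.
Buyers pay Pb = 131 − 35 = 96; Q' = -402 + 4·131 = 122.

Q' = 122; buyers pay £96; sellers receive £131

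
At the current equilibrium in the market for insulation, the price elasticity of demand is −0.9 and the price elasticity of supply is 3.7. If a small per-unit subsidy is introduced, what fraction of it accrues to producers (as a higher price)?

For a small subsidy around the equilibrium, the benefit split depends on the relative slopes, which at a point are proportional to the elasticities.
Buyer share = εs/(εs + |εd|) = 3.7/(3.7 + 0.9) = 37/46; seller share = |εd|/(εs + |εd|) = 9/46.
So producers capture 9/46 of the subsidy.

Producer share = 9/46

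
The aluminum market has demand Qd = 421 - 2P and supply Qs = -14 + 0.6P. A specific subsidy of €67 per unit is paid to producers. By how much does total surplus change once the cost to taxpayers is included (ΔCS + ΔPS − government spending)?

Net change in total surplus = -13467/13

Pre-subsidy: 421 - 2P = -14 + 0.6P gives P* = 2175/13, Q* = 1123/13.
With the subsidy, sellers receive Ps = Pb + 67 for each unit, where Pb is the price buyers pay.
Supply in terms of Pb becomes Qs = -14 + 0.6(Pb + 67) = 26.2 + 0.6Pb. Setting this equal to demand: 421 - 2Pb = 26.2 + 0.6Pb, so Pb = 1974/13.
Sellers receive Ps = 1974/13 + 67 = 2845/13; Q' = 421 − 2·(1974/13) = 1525/13.
ΔCS = ½(1123/13 + 1525/13)(2175/13 − 1974/13) = 266124/169; ΔPS = ½(1123/13 + 1525/13)(2845/13 − 2175/13) = 887080/169.
Government spending = 67 × 1525/13 = 102175/13.
Net change = 266124/169 + 887080/169 − 102175/13 = -13467/13. The loss equals the DWL triangle ½·67·402/13.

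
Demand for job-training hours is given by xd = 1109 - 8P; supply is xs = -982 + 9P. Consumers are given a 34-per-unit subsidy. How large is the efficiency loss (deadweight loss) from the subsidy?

Pre-subsidy: 1109 - 8P = -982 + 9P gives P* = 123, x* = 125.
With the rebate, buyers effectively pay Pb = Ps − 34, where Ps is the price sellers receive.
Demand in terms of Ps becomes xd = 1109 − 8(Ps − 34) = 1381 - 8Ps. Setting this equal to supply: 1381 - 8Ps = -982 + 9Ps, so Ps = 139.
Buyers pay Pb = 139 − 34 = 105; x' = -982 + 9·139 = 269.
The subsidy expands output by 269 − 125 = 144 past the efficient level; on those units the gap between marginal cost and willingness to pay runs from 0 up to 34.
DWL = ½ × 34 × 144 = 2448.

Deadweight loss = 2448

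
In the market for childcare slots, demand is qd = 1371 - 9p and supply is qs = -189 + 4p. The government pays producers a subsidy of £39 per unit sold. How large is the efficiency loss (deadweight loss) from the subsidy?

Pre-subsidy: 1371 - 9p = -189 + 4p gives p* = 120, q* = 291.
With the subsidy, sellers receive ps = pb + 39 for each unit, where pb is the price buyers pay.
Supply in terms of pb becomes qs = -189 + 4(pb + 39) = -33 + 4pb. Setting this equal to demand: 1371 - 9pb = -33 + 4pb, so pb = 108.
Sellers receive ps = 108 + 39 = 147; q' = 1371 − 9·108 = 399.
The subsidy expands output by 399 − 291 = 108 past the efficient level; on those units the gap between marginal cost and willingness to pay runs from 0 up to 39.
DWL = ½ × 39 × 108 = 2106.

Deadweight loss = £2106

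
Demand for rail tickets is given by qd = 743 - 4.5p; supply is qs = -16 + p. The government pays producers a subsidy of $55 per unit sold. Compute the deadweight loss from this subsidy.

Deadweight loss = $1237.5

Pre-subsidy: 743 - 4.5p = -16 + p gives p* = 138, q* = 122.
With the subsidy, sellers receive ps = pb + 55 for each unit, where pb is the price buyers pay.
Supply in terms of pb becomes qs = -16 + 1(pb + 55) = 39 + pb. Setting this equal to demand: 743 - 4.5pb = 39 + pb, so pb = 128.
Sellers receive ps = 128 + 55 = 183; q' = 743 − 4.5·128 = 167.
The subsidy expands output by 167 − 122 = 45 past the efficient level; on those units the gap between marginal cost and willingness to pay runs from 0 up to 55.
DWL = ½ × 55 × 45 = 1237.5.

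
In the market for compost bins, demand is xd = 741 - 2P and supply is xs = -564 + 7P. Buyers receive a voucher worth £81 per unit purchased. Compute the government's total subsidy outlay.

Pre-subsidy: 741 - 2P = -564 + 7P gives P* = 145, x* = 451.
With the rebate, buyers effectively pay Pb = Ps − 81, where Ps is the price sellers receive.
Demand in terms of Ps becomes xd = 741 − 2(Ps − 81) = 903 - 2Ps. Setting this equal to supply: 903 - 2Ps = -564 + 7Ps, so Ps = 163.
Buyers pay Pb = 163 − 81 = 82; x' = -564 + 7·163 = 577.
Government outlay = subsidy × quantity = 81 × 577 = 46737.

Government cost = £46737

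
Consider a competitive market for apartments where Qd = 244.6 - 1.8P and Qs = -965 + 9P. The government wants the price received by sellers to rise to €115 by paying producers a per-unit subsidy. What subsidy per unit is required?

At a seller price of 115, quantity supplied is -965 + 9·115 = 70.
Buyers absorb 70 only when they pay Pb with 244.6 − 1.8·Pb = 70, i.e. Pb = 97.
s = Ps − Pb = 115 − 97 = 18.

Required subsidy s = €18 per unit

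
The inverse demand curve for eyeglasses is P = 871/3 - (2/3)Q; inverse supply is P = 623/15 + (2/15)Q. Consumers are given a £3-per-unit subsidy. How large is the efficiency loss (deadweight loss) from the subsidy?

Pre-subsidy: 871/3 - (2/3)Q = 623/15 + (2/15)Q gives Q* = 311 and P* = 83.
With the rebate, buyers effectively pay Pb = Ps − 3, where Ps is the price sellers receive.
On the curves, Pb = 871/3 - (2/3)Q and Ps = 623/15 + (2/15)Q; the wedge Ps − Pb = 3 gives 623/15 + (2/15)Q − (871/3 - (2/3)Q) = 3, so Q' = 314.75.
Then Pb = 871/3 − (2/3)·314.75 = 80.5 and Ps = 623/15 + (2/15)·314.75 = 83.5.
The subsidy expands output by 314.75 − 311 = 3.75 past the efficient level; on those units the gap between marginal cost and willingness to pay runs from 0 up to 3.
DWL = ½ × 3 × 3.75 = 5.625.

Deadweight loss = £5.625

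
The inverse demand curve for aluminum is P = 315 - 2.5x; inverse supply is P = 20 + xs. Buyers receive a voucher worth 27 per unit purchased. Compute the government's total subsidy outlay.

Pre-subsidy: 315 - 2.5x = 20 + x gives x* = 590/7 and P* = 730/7.
With the rebate, buyers effectively pay Pb = Ps − 27, where Ps is the price sellers receive.
On the curves, Pb = 315 - 2.5x and Ps = 20 + x; the wedge Ps − Pb = 27 gives 20 + x − (315 - 2.5x) = 27, so x' = 92.
Then Pb = 315 − 2.5·92 = 85 and Ps = 20 + 1·92 = 112.
Government outlay = subsidy × quantity = 27 × 92 = 2484.

Government cost = 2484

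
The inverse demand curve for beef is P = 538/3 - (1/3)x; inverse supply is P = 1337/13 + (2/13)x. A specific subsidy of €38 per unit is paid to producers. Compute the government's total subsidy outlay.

Government cost = €8930

Pre-subsidy: 538/3 - (1/3)x = 1337/13 + (2/13)x gives x* = 157 and P* = 127.
With the subsidy, sellers receive Ps = Pb + 38 for each unit, where Pb is the price buyers pay.
On the curves, Pb = 538/3 - (1/3)x and Ps = 1337/13 + (2/13)x; the wedge Ps − Pb = 38 gives 1337/13 + (2/13)x − (538/3 - (1/3)x) = 38, so x' = 235.
Then Pb = 538/3 − (1/3)·235 = 101 and Ps = 1337/13 + (2/13)·235 = 139.
Government outlay = subsidy × quantity = 38 × 235 = 8930.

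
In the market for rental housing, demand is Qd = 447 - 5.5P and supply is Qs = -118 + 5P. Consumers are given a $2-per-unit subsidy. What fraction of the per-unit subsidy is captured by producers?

Producer share = 11/21

Pre-subsidy: 447 - 5.5P = -118 + 5P gives P* = 1130/21, Q* = 3172/21.
With the rebate, buyers effectively pay Pb = Ps − 2, where Ps is the price sellers receive.
Demand in terms of Ps becomes Qd = 447 − 5.5(Ps − 2) = 458 - 5.5Ps. Setting this equal to supply: 458 - 5.5Ps = -118 + 5Ps, so Ps = 384/7.
Buyers pay Pb = 384/7 − 2 = 370/7; Q' = -118 + 5·(384/7) = 1094/7.
Buyers' price falls by P* − Pb = 1130/21 − 370/7 = 20/21; sellers' price rises by Ps − P* = 384/7 − 1130/21 = 22/21.
So producers capture (22/21)/2 = 11/21 of each unit of subsidy.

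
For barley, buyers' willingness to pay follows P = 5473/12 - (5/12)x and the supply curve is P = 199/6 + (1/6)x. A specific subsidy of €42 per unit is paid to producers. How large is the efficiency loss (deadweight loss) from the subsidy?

Deadweight loss = €1512

Pre-subsidy: 5473/12 - (5/12)x = 199/6 + (1/6)x gives x* = 725 and P* = 154.
With the subsidy, sellers receive Ps = Pb + 42 for each unit, where Pb is the price buyers pay.
On the curves, Pb = 5473/12 - (5/12)x and Ps = 199/6 + (1/6)x; the wedge Ps − Pb = 42 gives 199/6 + (1/6)x − (5473/12 - (5/12)x) = 42, so x' = 797.
Then Pb = 5473/12 − (5/12)·797 = 124 and Ps = 199/6 + (1/6)·797 = 166.
The subsidy expands output by 797 − 725 = 72 past the efficient level; on those units the gap between marginal cost and willingness to pay runs from 0 up to 42.
DWL = ½ × 42 × 72 = 1512.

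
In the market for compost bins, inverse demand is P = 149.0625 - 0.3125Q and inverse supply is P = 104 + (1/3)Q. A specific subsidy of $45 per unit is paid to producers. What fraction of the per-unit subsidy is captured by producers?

Producer share = 16/31

Pre-subsidy: 149.0625 - 0.3125Q = 104 + (1/3)Q gives Q* = 2163/31 and P* = 3945/31.
With the subsidy, sellers receive Ps = Pb + 45 for each unit, where Pb is the price buyers pay.
On the curves, Pb = 149.0625 - 0.3125Q and Ps = 104 + (1/3)Q; the wedge Ps − Pb = 45 gives 104 + (1/3)Q − (149.0625 - 0.3125Q) = 45, so Q' = 4323/31.
Then Pb = 149.0625 − 0.3125·(4323/31) = 3270/31 and Ps = 104 + (1/3)·(4323/31) = 4665/31.
Buyers' price falls by P* − Pb = 3945/31 − 3270/31 = 675/31; sellers' price rises by Ps − P* = 4665/31 − 3945/31 = 720/31.
So producers capture (720/31)/45 = 16/31 of each unit of subsidy.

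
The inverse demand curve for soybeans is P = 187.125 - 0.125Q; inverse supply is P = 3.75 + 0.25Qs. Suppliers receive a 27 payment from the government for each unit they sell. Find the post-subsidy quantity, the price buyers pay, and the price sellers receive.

Q' = 561; buyers pay 117; sellers receive 144

Pre-subsidy: 187.125 - 0.125Q = 3.75 + 0.25Q gives Q* = 489 and P* = 126.
With the subsidy, sellers receive Ps = Pb + 27 for each unit, where Pb is the price buyers pay.
On the curves, Pb = 187.125 - 0.125Q and Ps = 3.75 + 0.25Q; the wedge Ps − Pb = 27 gives 3.75 + 0.25Q − (187.125 - 0.125Q) = 27, so Q' = 561.
Then Pb = 187.125 − 0.125·561 = 117 and Ps = 3.75 + 0.25·561 = 144.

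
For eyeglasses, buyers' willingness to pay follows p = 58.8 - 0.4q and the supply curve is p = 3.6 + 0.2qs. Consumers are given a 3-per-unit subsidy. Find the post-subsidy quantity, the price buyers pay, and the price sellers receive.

q' = 97; buyers pay 20; sellers receive 23

Pre-subsidy: 58.8 - 0.4q = 3.6 + 0.2q gives q* = 92 and p* = 22.
With the rebate, buyers effectively pay pb = ps − 3, where ps is the price sellers receive.
On the curves, pb = 58.8 - 0.4q and ps = 3.6 + 0.2q; the wedge ps − pb = 3 gives 3.6 + 0.2q − (58.8 - 0.4q) = 3, so q' = 97.
Then pb = 58.8 − 0.4·97 = 20 and ps = 3.6 + 0.2·97 = 23.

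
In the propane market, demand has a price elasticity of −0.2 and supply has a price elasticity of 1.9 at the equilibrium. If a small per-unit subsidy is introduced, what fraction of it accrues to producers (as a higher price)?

For a small subsidy around the equilibrium, the benefit split depends on the relative slopes, which at a point are proportional to the elasticities.
Buyer share = εs/(εs + |εd|) = 1.9/(1.9 + 0.2) = 19/21; seller share = |εd|/(εs + |εd|) = 2/21.
So producers capture 2/21 of the subsidy.

Producer share = 2/21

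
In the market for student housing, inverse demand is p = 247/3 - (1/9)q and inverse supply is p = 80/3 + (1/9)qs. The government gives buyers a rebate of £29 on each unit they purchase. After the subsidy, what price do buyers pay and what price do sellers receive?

Pre-subsidy: 247/3 - (1/9)q = 80/3 + (1/9)q gives q* = 250.5 and p* = 54.5.
With the rebate, buyers effectively pay pb = ps − 29, where ps is the price sellers receive.
On the curves, pb = 247/3 - (1/9)q and ps = 80/3 + (1/9)q; the wedge ps − pb = 29 gives 80/3 + (1/9)q − (247/3 - (1/9)q) = 29, so q' = 381.
Then pb = 247/3 − (1/9)·381 = 40 and ps = 80/3 + (1/9)·381 = 69.

Buyers pay £40; sellers receive £69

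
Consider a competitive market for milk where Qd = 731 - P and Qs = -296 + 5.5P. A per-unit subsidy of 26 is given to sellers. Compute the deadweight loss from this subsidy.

Deadweight loss = 286

Pre-subsidy: 731 - P = -296 + 5.5P gives P* = 158, Q* = 573.
With the subsidy, sellers receive Ps = Pb + 26 for each unit, where Pb is the price buyers pay.
Supply in terms of Pb becomes Qs = -296 + 5.5(Pb + 26) = -153 + 5.5Pb. Setting this equal to demand: 731 - Pb = -153 + 5.5Pb, so Pb = 136.
Sellers receive Ps = 136 + 26 = 162; Q' = 731 − 1·136 = 595.
The subsidy expands output by 595 − 573 = 22 past the efficient level; on those units the gap between marginal cost and willingness to pay runs from 0 up to 26.
DWL = ½ × 26 × 22 = 286.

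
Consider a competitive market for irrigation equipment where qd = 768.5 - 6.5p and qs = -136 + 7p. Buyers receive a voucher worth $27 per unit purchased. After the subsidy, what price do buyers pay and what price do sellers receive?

Pre-subsidy: 768.5 - 6.5p = -136 + 7p gives p* = 67, q* = 333.
With the rebate, buyers effectively pay pb = ps − 27, where ps is the price sellers receive.
Demand in terms of ps becomes qd = 768.5 − 6.5(ps − 27) = 944 - 6.5ps. Setting this equal to supply: 944 - 6.5ps = -136 + 7ps, so ps = 80.
Buyers pay pb = 80 − 27 = 53; q' = -136 + 7·80 = 424.

Buyers pay $53; sellers receive $80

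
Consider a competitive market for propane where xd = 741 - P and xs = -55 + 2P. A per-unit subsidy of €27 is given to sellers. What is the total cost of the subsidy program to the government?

Pre-subsidy: 741 - P = -55 + 2P gives P* = 796/3, x* = 1427/3.
With the subsidy, sellers receive Ps = Pb + 27 for each unit, where Pb is the price buyers pay.
Supply in terms of Pb becomes xs = -55 + 2(Pb + 27) = -1 + 2Pb. Setting this equal to demand: 741 - Pb = -1 + 2Pb, so Pb = 742/3.
Sellers receive Ps = 742/3 + 27 = 823/3; x' = 741 − 1·(742/3) = 1481/3.
Government outlay = subsidy × quantity = 27 × 1481/3 = 13329.

Government cost = €13329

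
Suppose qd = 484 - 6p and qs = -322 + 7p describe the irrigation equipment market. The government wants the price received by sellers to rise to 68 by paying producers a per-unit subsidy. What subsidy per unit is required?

Required subsidy s = 13 per unit

At a seller price of 68, quantity supplied is -322 + 7·68 = 154.
Buyers absorb 154 only when they pay pb with 484 − 6·pb = 154, i.e. pb = 55.
s = ps − pb = 68 − 55 = 13.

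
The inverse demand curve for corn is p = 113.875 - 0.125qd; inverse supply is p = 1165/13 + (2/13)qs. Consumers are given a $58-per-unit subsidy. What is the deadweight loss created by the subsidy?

Deadweight loss = $6032

Pre-subsidy: 113.875 - 0.125q = 1165/13 + (2/13)q gives q* = 87 and p* = 103.
With the rebate, buyers effectively pay pb = ps − 58, where ps is the price sellers receive.
On the curves, pb = 113.875 - 0.125q and ps = 1165/13 + (2/13)q; the wedge ps − pb = 58 gives 1165/13 + (2/13)q − (113.875 - 0.125q) = 58, so q' = 295.
Then pb = 113.875 − 0.125·295 = 77 and ps = 1165/13 + (2/13)·295 = 135.
The subsidy expands output by 295 − 87 = 208 past the efficient level; on those units the gap between marginal cost and willingness to pay runs from 0 up to 58.
DWL = ½ × 58 × 208 = 6032.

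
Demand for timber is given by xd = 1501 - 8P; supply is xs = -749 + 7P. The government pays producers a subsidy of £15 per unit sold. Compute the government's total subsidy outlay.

Pre-subsidy: 1501 - 8P = -749 + 7P gives P* = 150, x* = 301.
With the subsidy, sellers receive Ps = Pb + 15 for each unit, where Pb is the price buyers pay.
Supply in terms of Pb becomes xs = -749 + 7(Pb + 15) = -644 + 7Pb. Setting this equal to demand: 1501 - 8Pb = -644 + 7Pb, so Pb = 143.
Sellers receive Ps = 143 + 15 = 158; x' = 1501 − 8·143 = 357.
Government outlay = subsidy × quantity = 15 × 357 = 5355.

Government cost = £5355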